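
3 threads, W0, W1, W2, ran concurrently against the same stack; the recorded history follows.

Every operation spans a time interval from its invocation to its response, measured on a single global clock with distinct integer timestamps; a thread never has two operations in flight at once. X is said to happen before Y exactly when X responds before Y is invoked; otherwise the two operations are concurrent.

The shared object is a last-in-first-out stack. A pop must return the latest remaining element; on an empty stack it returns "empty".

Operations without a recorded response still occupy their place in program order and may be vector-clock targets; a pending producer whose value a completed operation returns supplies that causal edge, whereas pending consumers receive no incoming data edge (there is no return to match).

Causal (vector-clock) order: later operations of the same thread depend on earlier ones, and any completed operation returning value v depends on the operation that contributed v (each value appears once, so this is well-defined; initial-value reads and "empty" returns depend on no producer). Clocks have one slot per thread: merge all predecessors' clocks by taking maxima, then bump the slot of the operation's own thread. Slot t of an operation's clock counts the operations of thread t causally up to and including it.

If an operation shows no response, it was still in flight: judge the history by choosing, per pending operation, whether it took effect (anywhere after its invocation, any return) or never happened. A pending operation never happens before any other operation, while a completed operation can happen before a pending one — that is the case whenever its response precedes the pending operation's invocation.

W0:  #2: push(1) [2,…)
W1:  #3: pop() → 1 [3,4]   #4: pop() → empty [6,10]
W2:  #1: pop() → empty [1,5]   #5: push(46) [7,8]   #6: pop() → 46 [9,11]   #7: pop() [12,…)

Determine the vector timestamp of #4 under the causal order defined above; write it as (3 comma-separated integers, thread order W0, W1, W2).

#1, invoked 1, has no incoming edges; only W2's bump applies → (0, 0, 1)
#2, invoked 2, has no incoming edges; only W0's bump applies → (1, 0, 0)
VC(#5, invoked at 7): max of VC(#1)=(0, 0, 1), then +1 on thread W2 → (0, 0, 2)
VC(#3, invoked at 3): max of VC(#2)=(1, 0, 0), then +1 on thread W1 → (1, 1, 0)
VC(#6, invoked at 9): max of VC(#5)=(0, 0, 2), then +1 on thread W2 → (0, 0, 3)
VC(#4, invoked at 6): max of VC(#3)=(1, 1, 0), then +1 on thread W1 → (1, 2, 0)
VC(#7, invoked at 12): max of VC(#6)=(0, 0, 3), then +1 on thread W2 → (0, 0, 4)
target: VC(#4) = (1, 2, 0)

(1, 2, 0)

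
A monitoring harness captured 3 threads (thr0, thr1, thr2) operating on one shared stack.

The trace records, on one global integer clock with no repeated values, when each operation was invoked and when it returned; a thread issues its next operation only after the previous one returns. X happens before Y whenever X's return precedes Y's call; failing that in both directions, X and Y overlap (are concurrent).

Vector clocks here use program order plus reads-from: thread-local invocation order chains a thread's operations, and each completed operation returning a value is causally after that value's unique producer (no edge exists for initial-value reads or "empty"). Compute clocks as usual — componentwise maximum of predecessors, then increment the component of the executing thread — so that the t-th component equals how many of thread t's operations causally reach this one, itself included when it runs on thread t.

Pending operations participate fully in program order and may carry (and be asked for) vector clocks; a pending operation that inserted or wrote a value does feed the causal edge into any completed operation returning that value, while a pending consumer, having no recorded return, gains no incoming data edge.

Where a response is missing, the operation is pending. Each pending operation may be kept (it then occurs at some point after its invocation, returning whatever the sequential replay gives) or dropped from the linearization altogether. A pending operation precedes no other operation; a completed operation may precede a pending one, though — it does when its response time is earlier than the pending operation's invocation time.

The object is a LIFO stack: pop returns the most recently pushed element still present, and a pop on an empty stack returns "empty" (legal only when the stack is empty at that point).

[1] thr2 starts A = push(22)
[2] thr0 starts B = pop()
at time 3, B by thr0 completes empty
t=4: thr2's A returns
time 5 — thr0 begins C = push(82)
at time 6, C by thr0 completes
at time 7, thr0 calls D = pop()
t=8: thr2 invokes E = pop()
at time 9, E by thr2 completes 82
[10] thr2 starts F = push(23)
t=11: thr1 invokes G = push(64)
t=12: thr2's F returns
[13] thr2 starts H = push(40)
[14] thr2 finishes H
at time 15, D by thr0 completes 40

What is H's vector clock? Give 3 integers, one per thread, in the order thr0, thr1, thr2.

VC(A, invoked at 1): no causal predecessors; +1 on thr2 → (0, 0, 1)
VC(G, invoked at 11): no causal predecessors; +1 on thr1 → (0, 1, 0)
VC(B, invoked at 2): no causal predecessors; +1 on thr0 → (1, 0, 0)
C (invocation 5): componentwise max over VC(B)=(1, 0, 0), +1 at thr0, giving (2, 0, 0)
E (invocation 8): componentwise max over VC(A)=(0, 0, 1), VC(C)=(2, 0, 0), +1 at thr2, giving (2, 0, 2)
F (invocation 10): componentwise max over VC(E)=(2, 0, 2), +1 at thr2, giving (2, 0, 3)
H (invocation 13): componentwise max over VC(F)=(2, 0, 3), +1 at thr2, giving (2, 0, 4)
D (invocation 7): componentwise max over VC(C)=(2, 0, 0), VC(H)=(2, 0, 4), +1 at thr0, giving (3, 0, 4)
target: VC(H) = (2, 0, 4)

(2, 0, 4)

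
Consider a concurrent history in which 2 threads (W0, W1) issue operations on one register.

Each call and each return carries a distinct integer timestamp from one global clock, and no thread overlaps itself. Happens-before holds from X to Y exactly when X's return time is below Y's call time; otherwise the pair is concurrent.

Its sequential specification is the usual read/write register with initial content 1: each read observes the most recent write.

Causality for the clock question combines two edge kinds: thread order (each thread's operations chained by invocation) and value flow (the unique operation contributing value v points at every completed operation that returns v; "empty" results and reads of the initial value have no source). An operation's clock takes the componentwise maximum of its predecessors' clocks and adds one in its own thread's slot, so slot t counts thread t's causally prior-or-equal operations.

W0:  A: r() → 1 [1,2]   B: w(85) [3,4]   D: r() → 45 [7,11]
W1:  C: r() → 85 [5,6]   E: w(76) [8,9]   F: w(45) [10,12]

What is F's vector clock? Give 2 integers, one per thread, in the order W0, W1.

(2, 3)

VC(A, invoked at 1): no causal predecessors; +1 on W0 → (1, 0)
VC(B, invoked at 3): max of VC(A)=(1, 0), then +1 on thread W0 → (2, 0)
VC(C, invoked at 5): max of VC(B)=(2, 0), then +1 on thread W1 → (2, 1)
VC(E, invoked at 8): max of VC(C)=(2, 1), then +1 on thread W1 → (2, 2)
VC(F, invoked at 10): max of VC(E)=(2, 2), then +1 on thread W1 → (2, 3)
VC(D, invoked at 7): max of VC(B)=(2, 0), VC(F)=(2, 3), then +1 on thread W0 → (3, 3)
target: VC(F) = (2, 3)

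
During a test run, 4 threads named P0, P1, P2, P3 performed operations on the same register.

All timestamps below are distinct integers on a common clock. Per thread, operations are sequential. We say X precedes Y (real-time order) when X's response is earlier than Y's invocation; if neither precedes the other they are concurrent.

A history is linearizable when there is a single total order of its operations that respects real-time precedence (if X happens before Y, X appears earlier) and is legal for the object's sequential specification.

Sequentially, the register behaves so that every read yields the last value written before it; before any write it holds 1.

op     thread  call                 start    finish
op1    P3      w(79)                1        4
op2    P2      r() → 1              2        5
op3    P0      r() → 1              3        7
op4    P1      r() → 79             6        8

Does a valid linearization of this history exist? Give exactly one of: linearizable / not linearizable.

linearizable

witness order: op2, op3, op1, op4
step 1: op2 r() → 1 — value 1
step 2: op3 r() → 1 — value 1
step 3: op1 w(79) — value 79
step 4: op4 r() → 79 — value 79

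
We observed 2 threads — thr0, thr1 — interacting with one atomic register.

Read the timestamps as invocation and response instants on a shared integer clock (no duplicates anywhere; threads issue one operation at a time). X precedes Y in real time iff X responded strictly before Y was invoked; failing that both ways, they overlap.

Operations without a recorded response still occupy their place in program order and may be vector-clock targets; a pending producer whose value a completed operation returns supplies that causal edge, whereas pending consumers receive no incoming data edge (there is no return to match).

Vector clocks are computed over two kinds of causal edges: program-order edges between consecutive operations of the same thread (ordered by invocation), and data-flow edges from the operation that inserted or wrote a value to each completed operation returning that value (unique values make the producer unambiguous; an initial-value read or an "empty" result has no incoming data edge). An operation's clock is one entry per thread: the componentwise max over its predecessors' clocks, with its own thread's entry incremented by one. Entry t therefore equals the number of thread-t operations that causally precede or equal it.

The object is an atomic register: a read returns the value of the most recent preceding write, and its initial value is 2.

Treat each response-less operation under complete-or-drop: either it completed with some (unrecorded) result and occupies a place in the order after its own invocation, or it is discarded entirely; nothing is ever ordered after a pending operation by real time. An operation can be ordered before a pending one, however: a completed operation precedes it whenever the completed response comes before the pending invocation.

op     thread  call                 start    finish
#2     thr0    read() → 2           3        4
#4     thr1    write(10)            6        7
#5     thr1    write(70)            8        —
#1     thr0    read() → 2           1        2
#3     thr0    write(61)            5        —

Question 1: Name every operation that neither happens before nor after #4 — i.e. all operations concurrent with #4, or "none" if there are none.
Answer: #3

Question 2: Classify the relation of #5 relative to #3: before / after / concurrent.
Answer: concurrent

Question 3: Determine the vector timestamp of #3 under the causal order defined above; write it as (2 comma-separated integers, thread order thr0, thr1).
Answer: (3, 0)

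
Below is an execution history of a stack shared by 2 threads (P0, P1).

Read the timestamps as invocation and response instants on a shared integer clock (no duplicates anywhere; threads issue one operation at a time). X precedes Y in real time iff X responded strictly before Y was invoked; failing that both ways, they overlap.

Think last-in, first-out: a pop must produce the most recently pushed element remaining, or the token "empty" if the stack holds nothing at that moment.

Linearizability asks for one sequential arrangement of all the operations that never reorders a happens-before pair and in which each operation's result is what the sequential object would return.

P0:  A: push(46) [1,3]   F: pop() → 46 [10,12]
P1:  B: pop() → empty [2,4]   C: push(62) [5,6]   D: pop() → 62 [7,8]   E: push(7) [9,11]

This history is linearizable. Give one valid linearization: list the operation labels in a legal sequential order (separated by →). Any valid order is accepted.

step 1: B pop() → empty — stack <>
step 2: A push(46) — stack <46>
step 3: C push(62) — stack <46,62>
step 4: D pop() → 62 — stack <46>
step 5: F pop() → 46 — stack <>
step 6: E push(7) — stack <7>

B → A → C → D → F → E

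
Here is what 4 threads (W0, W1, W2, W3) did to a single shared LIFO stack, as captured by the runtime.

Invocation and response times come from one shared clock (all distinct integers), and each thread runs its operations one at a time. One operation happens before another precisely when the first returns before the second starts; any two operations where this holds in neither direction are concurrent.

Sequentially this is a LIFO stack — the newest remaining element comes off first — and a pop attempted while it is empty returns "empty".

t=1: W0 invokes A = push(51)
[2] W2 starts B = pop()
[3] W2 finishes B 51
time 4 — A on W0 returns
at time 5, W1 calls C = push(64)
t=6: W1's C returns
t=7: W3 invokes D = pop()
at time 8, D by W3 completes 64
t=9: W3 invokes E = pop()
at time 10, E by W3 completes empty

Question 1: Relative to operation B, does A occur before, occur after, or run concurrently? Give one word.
concurrent

A spans [1,4], B spans [2,3]
the intervals overlap in both directions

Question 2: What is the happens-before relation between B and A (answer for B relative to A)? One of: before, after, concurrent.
concurrent

B spans [2,3], A spans [1,4]
the intervals overlap in both directions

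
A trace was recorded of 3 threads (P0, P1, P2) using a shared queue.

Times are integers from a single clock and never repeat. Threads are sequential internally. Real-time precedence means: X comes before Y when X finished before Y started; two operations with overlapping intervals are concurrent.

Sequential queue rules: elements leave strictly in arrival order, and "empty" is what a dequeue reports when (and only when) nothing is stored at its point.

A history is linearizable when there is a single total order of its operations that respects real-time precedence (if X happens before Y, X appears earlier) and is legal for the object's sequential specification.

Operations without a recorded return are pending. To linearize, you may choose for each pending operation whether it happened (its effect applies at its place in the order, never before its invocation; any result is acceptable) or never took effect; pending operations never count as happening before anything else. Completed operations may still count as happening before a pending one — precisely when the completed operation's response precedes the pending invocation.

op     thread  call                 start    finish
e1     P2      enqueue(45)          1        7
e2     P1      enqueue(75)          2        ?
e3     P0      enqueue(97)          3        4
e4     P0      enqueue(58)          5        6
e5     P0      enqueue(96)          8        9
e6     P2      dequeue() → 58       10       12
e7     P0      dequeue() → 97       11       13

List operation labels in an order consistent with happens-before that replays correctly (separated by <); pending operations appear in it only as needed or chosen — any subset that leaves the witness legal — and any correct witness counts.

e3 < e4 < e1 < e2 < e5 < e7 < e6

step 1: e3 enqueue(97) — queue <97>
step 2: e4 enqueue(58) — queue <97,58>
step 3: e1 enqueue(45) — queue <97,58,45>
step 4: e2 enqueue(75) (pending, included) — queue <97,58,45,75>
step 5: e5 enqueue(96) — queue <97,58,45,75,96>
step 6: e7 dequeue() → 97 — queue <58,45,75,96>
step 7: e6 dequeue() → 58 — queue <45,75,96>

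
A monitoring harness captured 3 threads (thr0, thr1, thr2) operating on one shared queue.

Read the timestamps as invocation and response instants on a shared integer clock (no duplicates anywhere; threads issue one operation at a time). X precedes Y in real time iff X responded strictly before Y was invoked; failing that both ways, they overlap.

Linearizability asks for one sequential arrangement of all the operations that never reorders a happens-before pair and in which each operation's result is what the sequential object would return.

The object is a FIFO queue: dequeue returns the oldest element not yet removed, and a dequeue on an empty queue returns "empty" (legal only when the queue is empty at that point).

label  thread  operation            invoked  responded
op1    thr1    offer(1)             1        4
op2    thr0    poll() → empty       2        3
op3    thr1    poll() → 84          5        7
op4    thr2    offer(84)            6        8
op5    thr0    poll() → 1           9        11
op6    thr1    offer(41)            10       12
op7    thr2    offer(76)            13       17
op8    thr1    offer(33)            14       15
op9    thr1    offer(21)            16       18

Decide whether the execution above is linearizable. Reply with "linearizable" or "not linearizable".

not linearizable

prefix check: 1..6 passes, 1..7 fails once op3's time-7 response joins
2 orders of the 3 completed queue ops respect real time; none is legal
including or dropping the 1 pending operation (op4) in any combination fails
e.g. op1, op2, op3 (pending dropped): illegal at step 2, since op2 poll() → empty cannot apply there
e.g. op2, op1, op3 (pending dropped): illegal at step 3, since op3 poll() → 84 cannot apply there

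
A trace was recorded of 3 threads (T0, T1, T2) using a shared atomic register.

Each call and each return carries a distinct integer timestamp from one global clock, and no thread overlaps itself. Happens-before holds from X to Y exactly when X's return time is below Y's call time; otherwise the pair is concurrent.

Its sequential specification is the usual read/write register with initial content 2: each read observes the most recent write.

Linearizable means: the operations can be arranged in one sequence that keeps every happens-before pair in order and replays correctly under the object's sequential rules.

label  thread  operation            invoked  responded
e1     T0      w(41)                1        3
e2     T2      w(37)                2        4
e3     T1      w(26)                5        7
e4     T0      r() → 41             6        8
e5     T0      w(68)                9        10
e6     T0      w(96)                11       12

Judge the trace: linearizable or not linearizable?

linearizable

a witness: e2, e1, e4, e3, e5, e6
step 1: e2 w(37) — value 37
step 2: e1 w(41) — value 41
step 3: e4 r() → 41 — value 41
step 4: e3 w(26) — value 26
step 5: e5 w(68) — value 68
step 6: e6 w(96) — value 96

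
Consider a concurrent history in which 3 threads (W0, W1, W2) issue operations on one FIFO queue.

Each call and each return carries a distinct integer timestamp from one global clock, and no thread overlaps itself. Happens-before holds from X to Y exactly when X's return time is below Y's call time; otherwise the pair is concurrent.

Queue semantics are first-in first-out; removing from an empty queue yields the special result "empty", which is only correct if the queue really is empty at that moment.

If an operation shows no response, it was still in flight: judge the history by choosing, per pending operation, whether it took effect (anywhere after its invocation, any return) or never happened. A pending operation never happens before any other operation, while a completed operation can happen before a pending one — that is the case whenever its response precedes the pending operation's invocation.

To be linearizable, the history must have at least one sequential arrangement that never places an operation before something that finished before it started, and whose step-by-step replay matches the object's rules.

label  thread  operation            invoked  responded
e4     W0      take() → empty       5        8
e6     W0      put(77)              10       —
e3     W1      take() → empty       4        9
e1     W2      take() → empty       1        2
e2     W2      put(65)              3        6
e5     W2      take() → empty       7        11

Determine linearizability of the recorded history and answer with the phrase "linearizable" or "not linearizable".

not linearizable

through event 10 a valid linearization exists; event 11 (e5 responding at time 11) ends that
no legal order exists: 12 real-time-consistent candidates over 5 completed FIFO queue operations, all rejected
include/drop combinations of the 1 pending operation (e6) were all tried; none helps
one such order, e1, e2, e3, e4, e5 (pending dropped), breaks at step 3 where e3 take() → empty is illegal
one such order, e1, e2, e3, e5, e4 (pending dropped), breaks at step 3 where e3 take() → empty is illegal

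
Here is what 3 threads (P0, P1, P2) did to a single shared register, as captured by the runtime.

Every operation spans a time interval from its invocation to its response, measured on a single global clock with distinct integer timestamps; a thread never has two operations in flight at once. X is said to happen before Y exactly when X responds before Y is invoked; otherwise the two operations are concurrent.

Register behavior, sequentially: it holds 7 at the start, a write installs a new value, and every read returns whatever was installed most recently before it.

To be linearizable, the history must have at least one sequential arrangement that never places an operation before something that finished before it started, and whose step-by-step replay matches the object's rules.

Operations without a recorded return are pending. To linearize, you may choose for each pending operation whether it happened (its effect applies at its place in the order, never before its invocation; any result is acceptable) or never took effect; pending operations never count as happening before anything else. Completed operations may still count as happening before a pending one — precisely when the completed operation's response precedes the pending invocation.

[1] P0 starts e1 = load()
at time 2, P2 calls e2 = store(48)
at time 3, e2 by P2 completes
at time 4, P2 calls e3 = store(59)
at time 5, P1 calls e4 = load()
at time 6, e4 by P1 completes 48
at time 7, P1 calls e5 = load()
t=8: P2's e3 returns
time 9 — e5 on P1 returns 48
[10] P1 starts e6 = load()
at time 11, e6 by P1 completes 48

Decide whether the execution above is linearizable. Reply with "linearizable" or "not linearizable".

the violation lands at event 11, e6's response at time 11: events 1..10 linearize, events 1..11 do not
real-time-consistent orders of the 5 completed operations: 3 — all fail the register replay
include/drop combinations of the 1 pending operation (e1) were all tried; none helps
e.g. e2, e3, e4, e5, e6 (pending dropped): illegal at step 3, since e4 load() → 48 cannot apply there
e.g. e2, e4, e3, e5, e6 (pending dropped): illegal at step 4, since e5 load() → 48 cannot apply there

not linearizable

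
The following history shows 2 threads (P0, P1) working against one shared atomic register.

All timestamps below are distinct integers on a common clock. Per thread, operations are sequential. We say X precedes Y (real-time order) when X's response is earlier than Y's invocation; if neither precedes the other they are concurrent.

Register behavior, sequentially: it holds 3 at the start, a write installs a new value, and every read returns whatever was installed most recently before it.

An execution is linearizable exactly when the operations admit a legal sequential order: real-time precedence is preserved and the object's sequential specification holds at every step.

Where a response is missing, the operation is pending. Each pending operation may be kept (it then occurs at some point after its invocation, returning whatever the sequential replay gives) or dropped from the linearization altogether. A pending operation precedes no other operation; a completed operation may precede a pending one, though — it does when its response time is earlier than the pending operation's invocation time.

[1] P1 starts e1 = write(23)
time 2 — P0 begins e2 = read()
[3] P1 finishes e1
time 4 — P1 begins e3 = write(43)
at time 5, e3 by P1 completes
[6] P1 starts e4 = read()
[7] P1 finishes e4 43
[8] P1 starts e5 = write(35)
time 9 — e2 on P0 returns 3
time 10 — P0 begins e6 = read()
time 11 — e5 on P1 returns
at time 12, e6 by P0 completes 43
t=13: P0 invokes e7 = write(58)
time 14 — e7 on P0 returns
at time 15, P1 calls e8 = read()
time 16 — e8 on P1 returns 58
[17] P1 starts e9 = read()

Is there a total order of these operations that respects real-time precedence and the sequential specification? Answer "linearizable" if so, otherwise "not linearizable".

linearizable

one valid linearization: e2, e1, e3, e4, e6, e5, e7, e8
after step 1 (e2 read() → 3): value 3
after step 2 (e1 write(23)): value 23
after step 3 (e3 write(43)): value 43
after step 4 (e4 read() → 43): value 43
after step 5 (e6 read() → 43): value 43
after step 6 (e5 write(35)): value 35
after step 7 (e7 write(58)): value 58
after step 8 (e8 read() → 58): value 58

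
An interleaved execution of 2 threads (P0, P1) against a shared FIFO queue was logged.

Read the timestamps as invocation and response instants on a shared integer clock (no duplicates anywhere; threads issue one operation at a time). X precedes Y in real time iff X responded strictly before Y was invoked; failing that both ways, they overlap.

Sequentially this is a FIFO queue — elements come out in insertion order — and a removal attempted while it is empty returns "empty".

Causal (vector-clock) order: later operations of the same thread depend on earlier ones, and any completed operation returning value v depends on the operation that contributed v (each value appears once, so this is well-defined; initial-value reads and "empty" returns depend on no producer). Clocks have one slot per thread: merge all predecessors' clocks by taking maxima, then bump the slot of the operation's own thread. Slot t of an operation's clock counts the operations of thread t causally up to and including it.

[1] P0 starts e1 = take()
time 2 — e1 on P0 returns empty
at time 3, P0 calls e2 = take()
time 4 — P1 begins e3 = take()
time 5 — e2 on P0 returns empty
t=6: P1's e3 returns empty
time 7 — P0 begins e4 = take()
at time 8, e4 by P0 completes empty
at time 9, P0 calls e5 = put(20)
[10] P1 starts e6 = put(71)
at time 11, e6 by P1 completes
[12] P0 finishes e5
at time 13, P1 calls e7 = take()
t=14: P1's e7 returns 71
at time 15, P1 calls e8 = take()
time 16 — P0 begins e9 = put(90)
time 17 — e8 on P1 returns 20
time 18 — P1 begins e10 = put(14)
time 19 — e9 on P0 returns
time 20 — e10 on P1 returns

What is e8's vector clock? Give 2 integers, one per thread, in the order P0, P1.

(4, 4)

e3, invoked 4, has no incoming edges; only P1's bump applies → (0, 1)
e1, invoked 1, has no incoming edges; only P0's bump applies → (1, 0)
VC(e6, invoked at 10): max of VC(e3)=(0, 1), then +1 on thread P1 → (0, 2)
VC(e2, invoked at 3): max of VC(e1)=(1, 0), then +1 on thread P0 → (2, 0)
VC(e7, invoked at 13): max of VC(e6)=(0, 2), then +1 on thread P1 → (0, 3)
VC(e4, invoked at 7): max of VC(e2)=(2, 0), then +1 on thread P0 → (3, 0)
VC(e5, invoked at 9): max of VC(e4)=(3, 0), then +1 on thread P0 → (4, 0)
VC(e9, invoked at 16): max of VC(e5)=(4, 0), then +1 on thread P0 → (5, 0)
VC(e8, invoked at 15): max of VC(e5)=(4, 0), VC(e7)=(0, 3), then +1 on thread P1 → (4, 4)
VC(e10, invoked at 18): max of VC(e8)=(4, 4), then +1 on thread P1 → (4, 5)
target: VC(e8) = (4, 4)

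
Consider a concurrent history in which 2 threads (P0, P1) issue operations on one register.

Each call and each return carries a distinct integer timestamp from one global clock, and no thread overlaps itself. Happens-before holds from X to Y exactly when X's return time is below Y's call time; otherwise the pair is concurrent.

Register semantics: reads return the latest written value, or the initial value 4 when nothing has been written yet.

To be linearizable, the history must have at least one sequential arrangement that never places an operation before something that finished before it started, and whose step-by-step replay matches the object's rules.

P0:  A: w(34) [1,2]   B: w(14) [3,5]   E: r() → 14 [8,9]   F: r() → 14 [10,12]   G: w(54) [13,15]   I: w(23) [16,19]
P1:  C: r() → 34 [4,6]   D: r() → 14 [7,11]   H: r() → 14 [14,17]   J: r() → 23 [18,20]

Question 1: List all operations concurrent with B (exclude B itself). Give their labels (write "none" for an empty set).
Answer: C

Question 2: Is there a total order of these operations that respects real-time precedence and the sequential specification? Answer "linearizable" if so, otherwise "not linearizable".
linearizable

witness order: A, C, B, D, E, F, H, G, I, J
step 1: A w(34) — value 34
step 2: C r() → 34 — value 34
step 3: B w(14) — value 14
step 4: D r() → 14 — value 14
step 5: E r() → 14 — value 14
step 6: F r() → 14 — value 14
step 7: H r() → 14 — value 14
step 8: G w(54) — value 54
step 9: I w(23) — value 23
step 10: J r() → 23 — value 23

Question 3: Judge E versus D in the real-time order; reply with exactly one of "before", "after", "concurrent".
Answer: concurrent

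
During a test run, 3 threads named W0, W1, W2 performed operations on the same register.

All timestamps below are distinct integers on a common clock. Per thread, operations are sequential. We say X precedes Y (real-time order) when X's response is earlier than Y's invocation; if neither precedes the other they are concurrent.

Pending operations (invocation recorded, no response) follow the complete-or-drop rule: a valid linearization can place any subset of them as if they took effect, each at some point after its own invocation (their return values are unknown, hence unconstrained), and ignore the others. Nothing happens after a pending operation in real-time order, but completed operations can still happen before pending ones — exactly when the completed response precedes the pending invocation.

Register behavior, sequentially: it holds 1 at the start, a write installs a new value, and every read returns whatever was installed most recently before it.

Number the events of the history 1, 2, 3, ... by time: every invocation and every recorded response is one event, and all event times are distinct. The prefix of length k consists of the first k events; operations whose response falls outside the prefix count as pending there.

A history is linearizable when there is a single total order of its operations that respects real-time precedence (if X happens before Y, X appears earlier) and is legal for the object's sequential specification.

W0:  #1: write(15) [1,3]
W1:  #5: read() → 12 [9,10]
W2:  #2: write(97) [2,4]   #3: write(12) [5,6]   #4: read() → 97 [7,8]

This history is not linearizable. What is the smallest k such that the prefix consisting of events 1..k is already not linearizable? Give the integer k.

events 1..7 are linearizable; a witness order is #1, #2, #3:
step 1: #1 write(15) — value 15
step 2: #2 write(97) — value 97
step 3: #3 write(12) — value 12
at event 8 (#4's time-8 response) nothing linearizes any more
for example #1, #2, #3, #4 fails at step 4: #4 read() → 97 is not legal there
for example #2, #1, #3, #4 fails at step 4: #4 read() → 97 is not legal there

8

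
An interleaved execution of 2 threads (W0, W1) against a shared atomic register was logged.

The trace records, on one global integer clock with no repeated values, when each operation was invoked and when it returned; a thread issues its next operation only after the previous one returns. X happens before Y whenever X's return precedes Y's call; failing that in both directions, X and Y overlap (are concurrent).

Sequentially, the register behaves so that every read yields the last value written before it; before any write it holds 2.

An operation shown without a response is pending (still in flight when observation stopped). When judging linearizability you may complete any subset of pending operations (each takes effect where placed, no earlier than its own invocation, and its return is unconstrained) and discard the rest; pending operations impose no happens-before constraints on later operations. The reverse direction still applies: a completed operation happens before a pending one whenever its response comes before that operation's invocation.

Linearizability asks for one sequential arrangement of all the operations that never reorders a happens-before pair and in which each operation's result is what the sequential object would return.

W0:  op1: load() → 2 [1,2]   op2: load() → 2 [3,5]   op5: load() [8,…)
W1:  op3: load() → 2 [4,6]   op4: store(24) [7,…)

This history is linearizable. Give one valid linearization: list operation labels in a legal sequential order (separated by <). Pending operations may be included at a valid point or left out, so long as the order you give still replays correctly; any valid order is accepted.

op1 < op2 < op3

step 1: op1 load() → 2 — value 2
step 2: op2 load() → 2 — value 2
step 3: op3 load() → 2 — value 2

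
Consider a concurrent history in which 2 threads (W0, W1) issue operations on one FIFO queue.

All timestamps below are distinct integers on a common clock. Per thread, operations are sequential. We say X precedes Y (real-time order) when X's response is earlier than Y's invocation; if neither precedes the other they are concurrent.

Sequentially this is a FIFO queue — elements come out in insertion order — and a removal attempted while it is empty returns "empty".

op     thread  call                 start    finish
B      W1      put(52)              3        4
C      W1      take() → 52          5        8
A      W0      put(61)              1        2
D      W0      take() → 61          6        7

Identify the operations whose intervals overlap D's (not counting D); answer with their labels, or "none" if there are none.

concurrent with D ([6,7]): every op whose interval crosses 6..7
A [1,2]: before
B [3,4]: before
C [5,8]: concurrent

C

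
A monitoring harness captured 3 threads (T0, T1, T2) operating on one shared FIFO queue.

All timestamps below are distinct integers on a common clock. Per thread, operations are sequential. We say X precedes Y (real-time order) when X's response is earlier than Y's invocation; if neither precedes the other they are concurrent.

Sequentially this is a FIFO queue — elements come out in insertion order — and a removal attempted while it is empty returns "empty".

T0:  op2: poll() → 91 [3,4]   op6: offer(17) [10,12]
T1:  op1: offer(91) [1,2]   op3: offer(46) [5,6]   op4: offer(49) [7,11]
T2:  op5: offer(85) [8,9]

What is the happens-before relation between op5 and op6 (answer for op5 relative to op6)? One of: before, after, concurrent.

op5 spans [8,9], op6 spans [10,12]
resp(op5)=9 < inv(op6)=10

before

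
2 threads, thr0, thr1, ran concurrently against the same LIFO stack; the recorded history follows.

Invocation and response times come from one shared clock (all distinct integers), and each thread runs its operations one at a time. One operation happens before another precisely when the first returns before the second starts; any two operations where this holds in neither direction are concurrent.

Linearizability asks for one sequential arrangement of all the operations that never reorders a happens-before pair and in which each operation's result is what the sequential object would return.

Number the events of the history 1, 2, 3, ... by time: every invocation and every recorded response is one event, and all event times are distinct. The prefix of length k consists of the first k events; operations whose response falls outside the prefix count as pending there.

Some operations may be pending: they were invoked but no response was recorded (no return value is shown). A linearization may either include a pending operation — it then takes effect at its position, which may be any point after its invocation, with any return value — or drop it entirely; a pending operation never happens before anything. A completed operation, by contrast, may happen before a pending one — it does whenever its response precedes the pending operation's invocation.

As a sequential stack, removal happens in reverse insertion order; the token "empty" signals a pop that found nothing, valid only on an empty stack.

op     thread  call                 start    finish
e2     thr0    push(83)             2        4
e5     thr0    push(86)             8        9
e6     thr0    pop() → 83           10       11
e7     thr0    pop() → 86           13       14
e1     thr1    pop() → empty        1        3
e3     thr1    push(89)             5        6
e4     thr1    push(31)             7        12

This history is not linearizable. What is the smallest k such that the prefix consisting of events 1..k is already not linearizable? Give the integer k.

events 1..10 are linearizable; a witness order is e1, e2, e3, e4, e5:
step 1: e1 pop() → empty — stack <>
step 2: e2 push(83) — stack <83>
step 3: e3 push(89) — stack <83,89>
step 4: e4 push(31) (pending, included) — stack <83,89,31>
step 5: e5 push(86) — stack <83,89,31,86>
adding event 11 (e6 responds at 11) leaves no legal real-time order
include/drop combinations of the 1 pending operation (e4) were all tried; none helps
sample order e1, e2, e3, e5, e6 (pending dropped) stalls at step 5 — e6 pop() → 83 has no legal effect
sample order e2, e1, e3, e5, e6 (pending dropped) stalls at step 2 — e1 pop() → empty has no legal effect

11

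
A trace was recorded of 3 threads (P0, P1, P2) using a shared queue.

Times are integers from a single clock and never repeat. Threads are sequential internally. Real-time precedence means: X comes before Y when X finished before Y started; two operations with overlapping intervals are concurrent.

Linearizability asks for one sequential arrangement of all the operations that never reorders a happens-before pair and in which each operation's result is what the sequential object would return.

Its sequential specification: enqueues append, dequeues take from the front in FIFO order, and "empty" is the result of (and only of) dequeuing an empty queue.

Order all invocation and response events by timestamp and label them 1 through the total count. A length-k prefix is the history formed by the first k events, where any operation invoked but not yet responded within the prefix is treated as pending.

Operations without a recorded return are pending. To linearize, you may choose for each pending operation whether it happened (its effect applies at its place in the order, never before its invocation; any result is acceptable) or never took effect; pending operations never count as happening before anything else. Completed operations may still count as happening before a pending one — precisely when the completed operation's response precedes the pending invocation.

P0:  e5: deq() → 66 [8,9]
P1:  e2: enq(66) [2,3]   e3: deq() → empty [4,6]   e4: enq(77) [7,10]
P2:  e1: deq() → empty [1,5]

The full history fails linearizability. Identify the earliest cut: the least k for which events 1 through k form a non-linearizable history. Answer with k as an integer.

6

one valid order for events 1..5 is e1, e2:
after step 1 (e1 deq() → empty): queue <>
after step 2 (e2 enq(66)): queue <66>
once event 6 joins (e3's response, time 6), exhaustive search finds no witness
take e1, e2, e3: step 3 already fails, because e3 deq() → empty cannot occur there
take e2, e1, e3: step 2 already fails, because e1 deq() → empty cannot occur there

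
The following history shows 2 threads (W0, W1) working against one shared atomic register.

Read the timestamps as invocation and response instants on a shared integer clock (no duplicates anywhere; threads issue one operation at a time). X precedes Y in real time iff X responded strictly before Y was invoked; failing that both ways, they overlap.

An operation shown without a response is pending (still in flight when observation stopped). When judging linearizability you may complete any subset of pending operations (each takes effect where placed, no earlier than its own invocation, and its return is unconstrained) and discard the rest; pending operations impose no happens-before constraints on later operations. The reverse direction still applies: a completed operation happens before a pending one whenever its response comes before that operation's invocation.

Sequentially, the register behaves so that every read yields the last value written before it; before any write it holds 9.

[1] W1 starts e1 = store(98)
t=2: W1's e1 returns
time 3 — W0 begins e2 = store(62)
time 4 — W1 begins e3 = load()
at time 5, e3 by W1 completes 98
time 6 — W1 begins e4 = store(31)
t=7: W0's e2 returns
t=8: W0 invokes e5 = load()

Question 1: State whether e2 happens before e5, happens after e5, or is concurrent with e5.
e2 spans [3,7], e5 spans [8,…)
resp(e2)=7 < inv(e5)=8

before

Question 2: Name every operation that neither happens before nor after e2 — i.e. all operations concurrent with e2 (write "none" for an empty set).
e2 spans [3,7]: anything still running between times 3 and 7 counts as concurrent
e1 [1,2]: before
e3 [4,5]: concurrent
e4 [6,…): concurrent
e5 [8,…): after

e3, e4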